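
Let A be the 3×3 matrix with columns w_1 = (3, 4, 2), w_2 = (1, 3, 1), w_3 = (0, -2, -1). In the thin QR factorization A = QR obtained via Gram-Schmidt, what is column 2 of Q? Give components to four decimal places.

e_1 = w_1/‖w_1‖ = (3, 4, 2)/5.3852 = (0.5571, 0.7428, 0.3714).
r_{12} = e_1·w_2 = 3.1568.
u_2 = w_2 − 3.1568·e_1 = (-0.7586, 0.6552, -0.1724).
‖u_2‖ = 1.0171, so e_2 = (-0.7459, 0.6442, -0.1695).

e_2 = (-0.7459, 0.6442, -0.1695)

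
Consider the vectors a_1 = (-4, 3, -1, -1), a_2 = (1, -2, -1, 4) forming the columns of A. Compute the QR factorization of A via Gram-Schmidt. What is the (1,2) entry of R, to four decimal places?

r_{12} = -2.5019

a_1 = (-4, 3, -1, -1); ‖a_1‖ = 5.1962, so q_1 = (-0.7698, 0.5774, -0.1925, -0.1925).
r_{12} = q_1·a_2 = -2.5019.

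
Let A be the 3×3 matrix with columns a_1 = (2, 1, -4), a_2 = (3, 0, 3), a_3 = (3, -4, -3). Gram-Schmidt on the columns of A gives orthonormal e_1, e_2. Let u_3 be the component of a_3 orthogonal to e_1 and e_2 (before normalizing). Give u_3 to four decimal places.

a_1 = (2, 1, -4); ‖a_1‖ = 4.5826, so e_1 = (0.4364, 0.2182, -0.8729).
e_1·a_2 = 0.4364·3 + 0.2182·0 + (-0.8729)·3 = -1.3093.
u_2 = a_2 + 1.3093·e_1 = (3.5714, 0.2857, 1.8571).
‖u_2‖ = 4.0356, so e_2 = (0.8850, 0.0708, 0.4602).
e_1·a_3 = 0.4364·3 + 0.2182·(-4) + (-0.8729)·(-3) = 3.0551; e_2·a_3 = 0.8850·3 + 0.0708·(-4) + 0.4602·(-3) = 0.9912.
u_3 = a_3 − 3.0551·e_1 − 0.9912·e_2 = (0.7895, -4.7368, -0.7895).

u_3 = (0.7895, -4.7368, -0.7895)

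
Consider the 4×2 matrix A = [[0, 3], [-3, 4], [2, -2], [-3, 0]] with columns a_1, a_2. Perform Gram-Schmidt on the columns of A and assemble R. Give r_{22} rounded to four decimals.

r_{22} = 4.1670

a_1 = (0, -3, 2, -3); ‖a_1‖ = 4.6904, so q_1 = (0.0000, -0.6396, 0.4264, -0.6396).
q_1·a_2 = 0.0000·3 + (-0.6396)·4 + 0.4264·(-2) + (-0.6396)·0 = -3.4112.
u_2 = a_2 + 3.4112·q_1 = (3.0000, 1.8182, -0.5455, -2.1818).
r_{22} = ‖u_2‖ = 4.1670.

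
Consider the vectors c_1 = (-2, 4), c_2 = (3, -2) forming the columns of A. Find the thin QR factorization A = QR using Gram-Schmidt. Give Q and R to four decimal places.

e_1 = c_1/‖c_1‖ = (-2, 4)/4.4721 = (-0.4472, 0.8944).
r_{12} = e_1·c_2 = -3.1305.
u_2 = c_2 + 3.1305·e_1 = (1.6000, 0.8000).
‖u_2‖ = 1.7889, so e_2 = (0.8944, 0.4472).

Q = [[-0.4472, 0.8944], [0.8944, 0.4472]], R = [[4.4721, -3.1305], [0.0000, 1.7889]]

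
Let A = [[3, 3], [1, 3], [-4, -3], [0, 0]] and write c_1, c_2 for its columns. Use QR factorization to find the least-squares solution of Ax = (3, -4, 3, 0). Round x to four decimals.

x = (0.7857, -1.1429)

e_1 = c_1/‖c_1‖ = (3, 1, -4, 0)/5.0990 = (0.5883, 0.1961, -0.7845, 0.0000).
r_{12} = e_1·c_2 = 4.7068.
u_2 = c_2 − 4.7068·e_1 = (0.2308, 2.0769, 0.6923, 0.0000).
‖u_2‖ = 2.2014, so e_2 = (0.1048, 0.9435, 0.3145, 0.0000).
Qᵀb = (-1.3728, -2.5159).
Back-substitute: x_2 = -2.5159/2.2014 = -1.1429.
x_1 = (-1.3728 − 4.7068·(-1.1429))/5.0990 = 0.7857.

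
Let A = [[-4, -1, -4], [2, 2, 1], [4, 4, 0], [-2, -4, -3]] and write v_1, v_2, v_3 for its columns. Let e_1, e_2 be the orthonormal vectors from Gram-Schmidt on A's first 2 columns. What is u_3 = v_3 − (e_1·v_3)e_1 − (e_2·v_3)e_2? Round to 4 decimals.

v_1 = (-4, 2, 4, -2); ‖v_1‖ = 6.3246, so e_1 = (-0.6325, 0.3162, 0.6325, -0.3162).
e_1·v_2 = (-0.6325)·(-1) + 0.3162·2 + 0.6325·4 + (-0.3162)·(-4) = 5.0596.
u_2 = v_2 − 5.0596·e_1 = (2.2000, 0.4000, 0.8000, -2.4000).
‖u_2‖ = 3.3764, so e_2 = (0.6516, 0.1185, 0.2369, -0.7108).
e_1·v_3 = (-0.6325)·(-4) + 0.3162·1 + 0.6325·0 + (-0.3162)·(-3) = 3.7947; e_2·v_3 = 0.6516·(-4) + 0.1185·1 + 0.2369·0 + (-0.7108)·(-3) = -0.3554.
u_3 = v_3 − 3.7947·e_1 + 0.3554·e_2 = (-1.3684, -0.1579, -2.3158, -2.0526).

u_3 = (-1.3684, -0.1579, -2.3158, -2.0526)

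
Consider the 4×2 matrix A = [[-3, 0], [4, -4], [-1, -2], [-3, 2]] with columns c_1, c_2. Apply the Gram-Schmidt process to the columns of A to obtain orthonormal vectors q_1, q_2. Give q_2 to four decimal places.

c_1 = (-3, 4, -1, -3); ‖c_1‖ = 5.9161, so q_1 = (-0.5071, 0.6761, -0.1690, -0.5071).
q_1·c_2 = (-0.5071)·0 + 0.6761·(-4) + (-0.1690)·(-2) + (-0.5071)·2 = -3.3806.
u_2 = c_2 + 3.3806·q_1 = (-1.7143, -1.7143, -2.5714, 0.2857).
‖u_2‖ = 3.5456, so q_2 = (-0.4835, -0.4835, -0.7252, 0.0806).

q_2 = (-0.4835, -0.4835, -0.7252, 0.0806)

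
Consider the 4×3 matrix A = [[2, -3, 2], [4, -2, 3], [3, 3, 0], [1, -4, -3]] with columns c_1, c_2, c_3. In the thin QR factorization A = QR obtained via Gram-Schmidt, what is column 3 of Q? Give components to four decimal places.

e_3 = (0.3503, 0.3394, -0.4336, -0.7577)

c_1 = (2, 4, 3, 1); ‖c_1‖ = 5.4772, so e_1 = (0.3651, 0.7303, 0.5477, 0.1826).
e_1·c_2 = 0.3651·(-3) + 0.7303·(-2) + 0.5477·3 + 0.1826·(-4) = -1.6432.
u_2 = c_2 + 1.6432·e_1 = (-2.4000, -0.8000, 3.9000, -3.7000).
‖u_2‖ = 5.9414, so e_2 = (-0.4039, -0.1346, 0.6564, -0.6228).
e_1·c_3 = 0.3651·2 + 0.7303·3 + 0.5477·0 + 0.1826·(-3) = 2.3735; e_2·c_3 = (-0.4039)·2 + (-0.1346)·3 + 0.6564·0 + (-0.6228)·(-3) = 0.6564.
u_3 = c_3 − 2.3735·e_1 − 0.6564·e_2 = (1.3985, 1.3551, -1.7309, -3.0246).
‖u_3‖ = 3.9920, so e_3 = (0.3503, 0.3394, -0.4336, -0.7577).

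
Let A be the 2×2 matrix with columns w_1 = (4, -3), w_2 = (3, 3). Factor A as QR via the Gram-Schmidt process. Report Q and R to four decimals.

e_1 = w_1/‖w_1‖ = (4, -3)/5.0000 = (0.8000, -0.6000).
r_{12} = e_1·w_2 = 0.6000.
u_2 = w_2 − 0.6000·e_1 = (2.5200, 3.3600).
‖u_2‖ = 4.2000, so e_2 = (0.6000, 0.8000).

Q = [[0.8000, 0.6000], [-0.6000, 0.8000]], R = [[5.0000, 0.6000], [0.0000, 4.2000]]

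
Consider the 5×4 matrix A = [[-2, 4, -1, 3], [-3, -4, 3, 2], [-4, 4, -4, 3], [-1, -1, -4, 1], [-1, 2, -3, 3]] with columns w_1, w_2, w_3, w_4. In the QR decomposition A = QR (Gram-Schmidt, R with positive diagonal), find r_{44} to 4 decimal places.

w_1 = (-2, -3, -4, -1, -1); ‖w_1‖ = 5.5678, so e_1 = (-0.3592, -0.5388, -0.7184, -0.1796, -0.1796).
e_1·w_2 = (-0.3592)·4 + (-0.5388)·(-4) + (-0.7184)·4 + (-0.1796)·(-1) + (-0.1796)·2 = -2.3349.
u_2 = w_2 + 2.3349·e_1 = (3.1613, -5.2581, 2.3226, -1.4194, 1.5806).
‖u_2‖ = 6.8955, so e_2 = (0.4585, -0.7625, 0.3368, -0.2058, 0.2292).
e_1·w_3 = (-0.3592)·(-1) + (-0.5388)·3 + (-0.7184)·(-4) + (-0.1796)·(-4) + (-0.1796)·(-3) = 2.8737; e_2·w_3 = 0.4585·(-1) + (-0.7625)·3 + 0.3368·(-4) + (-0.2058)·(-4) + 0.2292·(-3) = -3.9577.
u_3 = w_3 − 2.8737·e_1 + 3.9577·e_2 = (1.8467, 1.5305, -0.6024, -4.2985, -1.5767).
‖u_3‖ = 5.2037, so e_3 = (0.3549, 0.2941, -0.1158, -0.8260, -0.3030).
e_1·w_4 = (-0.3592)·3 + (-0.5388)·2 + (-0.7184)·3 + (-0.1796)·1 + (-0.1796)·3 = -5.0289; e_2·w_4 = 0.4585·3 + (-0.7625)·2 + 0.3368·3 + (-0.2058)·1 + 0.2292·3 = 1.3426; e_3·w_4 = 0.3549·3 + 0.2941·2 + (-0.1158)·3 + (-0.8260)·1 + (-0.3030)·3 = -0.4294.
u_4 = w_4 + 5.0289·e_1 − 1.3426·e_2 + 0.4294·e_3 = (0.7304, 0.4404, -1.1148, 0.0184, 1.6589).
r_{44} = ‖u_4‖ = 2.1732.

r_{44} = 2.1732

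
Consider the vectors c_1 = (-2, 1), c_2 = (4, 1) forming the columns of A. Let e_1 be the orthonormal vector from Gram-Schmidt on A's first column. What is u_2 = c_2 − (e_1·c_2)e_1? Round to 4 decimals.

u_2 = (1.2000, 2.4000)

e_1 = c_1/‖c_1‖ = (-2, 1)/2.2361 = (-0.8944, 0.4472).
r_{12} = e_1·c_2 = -3.1305.
u_2 = c_2 + 3.1305·e_1 = (1.2000, 2.4000).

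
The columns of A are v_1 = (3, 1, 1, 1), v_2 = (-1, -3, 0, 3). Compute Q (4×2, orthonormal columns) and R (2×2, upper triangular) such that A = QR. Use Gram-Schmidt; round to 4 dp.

v_1 = (3, 1, 1, 1); ‖v_1‖ = 3.4641, so q_1 = (0.8660, 0.2887, 0.2887, 0.2887).
q_1·v_2 = 0.8660·(-1) + 0.2887·(-3) + 0.2887·0 + 0.2887·3 = -0.8660.
u_2 = v_2 + 0.8660·q_1 = (-0.2500, -2.7500, 0.2500, 3.2500).
‖u_2‖ = 4.2720, so q_2 = (-0.0585, -0.6437, 0.0585, 0.7608).

Q = [[0.8660, -0.0585], [0.2887, -0.6437], [0.2887, 0.0585], [0.2887, 0.7608]], R = [[3.4641, -0.8660], [0.0000, 4.2720]]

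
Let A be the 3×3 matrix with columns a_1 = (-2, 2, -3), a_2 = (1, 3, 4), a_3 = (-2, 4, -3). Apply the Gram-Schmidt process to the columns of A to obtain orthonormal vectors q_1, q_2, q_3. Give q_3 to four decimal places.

a_1 = (-2, 2, -3); ‖a_1‖ = 4.1231, so q_1 = (-0.4851, 0.4851, -0.7276).
q_1·a_2 = (-0.4851)·1 + 0.4851·3 + (-0.7276)·4 = -1.9403.
u_2 = a_2 + 1.9403·q_1 = (0.0588, 3.9412, 2.5882).
‖u_2‖ = 4.7154, so q_2 = (0.0125, 0.8358, 0.5489).
q_1·a_3 = (-0.4851)·(-2) + 0.4851·4 + (-0.7276)·(-3) = 5.0932; q_2·a_3 = 0.0125·(-2) + 0.8358·4 + 0.5489·(-3) = 1.6716.
u_3 = a_3 − 5.0932·q_1 − 1.6716·q_2 = (0.4497, 0.1323, -0.2116).
‖u_3‖ = 0.5143, so q_3 = (0.8744, 0.2572, -0.4115).

q_3 = (0.8744, 0.2572, -0.4115)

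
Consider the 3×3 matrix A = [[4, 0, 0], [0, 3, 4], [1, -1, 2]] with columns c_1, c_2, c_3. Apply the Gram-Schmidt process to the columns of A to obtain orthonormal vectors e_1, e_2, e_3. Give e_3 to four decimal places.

c_1 = (4, 0, 1); ‖c_1‖ = 4.1231, so e_1 = (0.9701, 0.0000, 0.2425).
e_1·c_2 = 0.9701·0 + 0.0000·3 + 0.2425·(-1) = -0.2425.
u_2 = c_2 + 0.2425·e_1 = (0.2353, 3.0000, -0.9412).
‖u_2‖ = 3.1530, so e_2 = (0.0746, 0.9515, -0.2985).
e_1·c_3 = 0.9701·0 + 0.0000·4 + 0.2425·2 = 0.4851; e_2·c_3 = 0.0746·0 + 0.9515·4 + (-0.2985)·2 = 3.2089.
u_3 = c_3 − 0.4851·e_1 − 3.2089·e_2 = (-0.7101, 0.9467, 2.8402).
‖u_3‖ = 3.0769, so e_3 = (-0.2308, 0.3077, 0.9231).

e_3 = (-0.2308, 0.3077, 0.9231)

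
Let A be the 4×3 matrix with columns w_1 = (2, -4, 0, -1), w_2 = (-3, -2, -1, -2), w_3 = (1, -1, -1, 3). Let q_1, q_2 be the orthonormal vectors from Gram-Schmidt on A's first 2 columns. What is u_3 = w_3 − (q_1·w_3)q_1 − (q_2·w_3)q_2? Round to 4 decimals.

q_1 = w_1/‖w_1‖ = (2, -4, 0, -1)/4.5826 = (0.4364, -0.8729, 0.0000, -0.2182).
r_{12} = q_1·w_2 = 0.8729.
u_2 = w_2 − 0.8729·q_1 = (-3.3810, -1.2381, -1.0000, -1.8095).
‖u_2‖ = 4.1519, so q_2 = (-0.8143, -0.2982, -0.2409, -0.4358).
r_{13} = q_1·w_3 = 0.6547; r_{23} = q_2·w_3 = -1.5828.
u_3 = w_3 − 0.6547·q_1 + 1.5828·q_2 = (-0.5746, -0.9006, -1.3812, 2.4530).

u_3 = (-0.5746, -0.9006, -1.3812, 2.4530)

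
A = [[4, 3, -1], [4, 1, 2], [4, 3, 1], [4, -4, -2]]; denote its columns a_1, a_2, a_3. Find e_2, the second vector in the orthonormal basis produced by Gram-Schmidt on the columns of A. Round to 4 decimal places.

e_1 = a_1/‖a_1‖ = (4, 4, 4, 4)/8.0000 = (0.5000, 0.5000, 0.5000, 0.5000).
r_{12} = e_1·a_2 = 1.5000.
u_2 = a_2 − 1.5000·e_1 = (2.2500, 0.2500, 2.2500, -4.7500).
‖u_2‖ = 5.7228, so e_2 = (0.3932, 0.0437, 0.3932, -0.8300).

e_2 = (0.3932, 0.0437, 0.3932, -0.8300)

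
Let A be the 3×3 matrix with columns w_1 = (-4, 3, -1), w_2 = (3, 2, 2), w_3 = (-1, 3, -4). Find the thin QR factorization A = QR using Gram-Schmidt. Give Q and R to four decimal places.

Q = [[-0.7845, 0.4640, 0.4115], [0.5883, 0.7666, 0.2572], [-0.1961, 0.4438, -0.8744]], R = [[5.0990, -1.5689, 3.3340], [0.0000, 3.8129, 0.0605], [0.0000, 0.0000, 3.8576]]

w_1 = (-4, 3, -1); ‖w_1‖ = 5.0990, so q_1 = (-0.7845, 0.5883, -0.1961).
q_1·w_2 = (-0.7845)·3 + 0.5883·2 + (-0.1961)·2 = -1.5689.
u_2 = w_2 + 1.5689·q_1 = (1.7692, 2.9231, 1.6923).
‖u_2‖ = 3.8129, so q_2 = (0.4640, 0.7666, 0.4438).
q_1·w_3 = (-0.7845)·(-1) + 0.5883·3 + (-0.1961)·(-4) = 3.3340; q_2·w_3 = 0.4640·(-1) + 0.7666·3 + 0.4438·(-4) = 0.0605.
u_3 = w_3 − 3.3340·q_1 − 0.0605·q_2 = (1.5873, 0.9921, -3.3730).
‖u_3‖ = 3.8576, so q_3 = (0.4115, 0.2572, -0.8744).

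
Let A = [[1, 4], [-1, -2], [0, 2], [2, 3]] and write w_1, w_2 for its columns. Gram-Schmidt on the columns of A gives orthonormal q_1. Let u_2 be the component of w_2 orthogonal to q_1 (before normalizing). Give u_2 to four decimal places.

u_2 = (2.0000, 0.0000, 2.0000, -1.0000)

w_1 = (1, -1, 0, 2); ‖w_1‖ = 2.4495, so q_1 = (0.4082, -0.4082, 0.0000, 0.8165).
q_1·w_2 = 0.4082·4 + (-0.4082)·(-2) + 0.0000·2 + 0.8165·3 = 4.8990.
u_2 = w_2 − 4.8990·q_1 = (2.0000, 0.0000, 2.0000, -1.0000).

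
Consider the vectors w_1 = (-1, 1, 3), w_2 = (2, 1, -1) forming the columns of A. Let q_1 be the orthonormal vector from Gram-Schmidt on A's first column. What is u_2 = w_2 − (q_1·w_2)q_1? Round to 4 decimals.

w_1 = (-1, 1, 3); ‖w_1‖ = 3.3166, so q_1 = (-0.3015, 0.3015, 0.9045).
q_1·w_2 = (-0.3015)·2 + 0.3015·1 + 0.9045·(-1) = -1.2060.
u_2 = w_2 + 1.2060·q_1 = (1.6364, 1.3636, 0.0909).

u_2 = (1.6364, 1.3636, 0.0909)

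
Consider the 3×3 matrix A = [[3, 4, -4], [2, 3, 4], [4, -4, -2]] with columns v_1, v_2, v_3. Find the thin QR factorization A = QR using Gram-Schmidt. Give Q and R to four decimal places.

Q = [[0.5571, 0.5934, -0.5810], [0.3714, 0.4477, 0.8134], [0.7428, -0.6689, 0.0290]], R = [[5.3852, 0.3714, -2.2283], [0.0000, 6.3923, 0.7552], [0.0000, 0.0000, 5.5194]]

v_1 = (3, 2, 4); ‖v_1‖ = 5.3852, so q_1 = (0.5571, 0.3714, 0.7428).
q_1·v_2 = 0.5571·4 + 0.3714·3 + 0.7428·(-4) = 0.3714.
u_2 = v_2 − 0.3714·q_1 = (3.7931, 2.8621, -4.2759).
‖u_2‖ = 6.3923, so q_2 = (0.5934, 0.4477, -0.6689).
q_1·v_3 = 0.5571·(-4) + 0.3714·4 + 0.7428·(-2) = -2.2283; q_2·v_3 = 0.5934·(-4) + 0.4477·4 + (-0.6689)·(-2) = 0.7552.
u_3 = v_3 + 2.2283·q_1 − 0.7552·q_2 = (-3.2068, 4.4895, 0.1603).
‖u_3‖ = 5.5194, so q_3 = (-0.5810, 0.8134, 0.0290).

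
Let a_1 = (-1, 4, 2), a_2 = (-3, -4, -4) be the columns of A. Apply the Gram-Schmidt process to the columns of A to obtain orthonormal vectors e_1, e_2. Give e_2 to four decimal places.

e_1 = a_1/‖a_1‖ = (-1, 4, 2)/4.5826 = (-0.2182, 0.8729, 0.4364).
r_{12} = e_1·a_2 = -4.5826.
u_2 = a_2 + 4.5826·e_1 = (-4.0000, 0.0000, -2.0000).
‖u_2‖ = 4.4721, so e_2 = (-0.8944, 0.0000, -0.4472).

e_2 = (-0.8944, 0.0000, -0.4472)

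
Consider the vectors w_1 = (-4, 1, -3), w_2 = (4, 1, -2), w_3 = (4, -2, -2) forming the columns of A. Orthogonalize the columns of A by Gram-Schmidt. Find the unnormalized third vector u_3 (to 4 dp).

w_1 = (-4, 1, -3); ‖w_1‖ = 5.0990, so q_1 = (-0.7845, 0.1961, -0.5883).
q_1·w_2 = (-0.7845)·4 + 0.1961·1 + (-0.5883)·(-2) = -1.7650.
u_2 = w_2 + 1.7650·q_1 = (2.6154, 1.3462, -3.0385).
‖u_2‖ = 4.2290, so q_2 = (0.6184, 0.3183, -0.7185).
q_1·w_3 = (-0.7845)·4 + 0.1961·(-2) + (-0.5883)·(-2) = -2.3534; q_2·w_3 = 0.6184·4 + 0.3183·(-2) + (-0.7185)·(-2) = 3.2741.
u_3 = w_3 + 2.3534·q_1 − 3.2741·q_2 = (0.1290, -2.5806, -1.0323).

u_3 = (0.1290, -2.5806, -1.0323)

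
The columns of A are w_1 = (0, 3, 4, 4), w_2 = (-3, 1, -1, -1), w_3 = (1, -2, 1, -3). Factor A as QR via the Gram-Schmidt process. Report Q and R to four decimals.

w_1 = (0, 3, 4, 4); ‖w_1‖ = 6.4031, so q_1 = (0.0000, 0.4685, 0.6247, 0.6247).
q_1·w_2 = 0.0000·(-3) + 0.4685·1 + 0.6247·(-1) + 0.6247·(-1) = -0.7809.
u_2 = w_2 + 0.7809·q_1 = (-3.0000, 1.3659, -0.5122, -0.5122).
‖u_2‖ = 3.3749, so q_2 = (-0.8889, 0.4047, -0.1518, -0.1518).
q_1·w_3 = 0.0000·1 + 0.4685·(-2) + 0.6247·1 + 0.6247·(-3) = -2.1864; q_2·w_3 = (-0.8889)·1 + 0.4047·(-2) + (-0.1518)·1 + (-0.1518)·(-3) = -1.3948.
u_3 = w_3 + 2.1864·q_1 + 1.3948·q_2 = (-0.2398, -0.4111, 2.1542, -1.8458).
‖u_3‖ = 2.8765, so q_3 = (-0.0834, -0.1429, 0.7489, -0.6417).

Q = [[0.0000, -0.8889, -0.0834], [0.4685, 0.4047, -0.1429], [0.6247, -0.1518, 0.7489], [0.6247, -0.1518, -0.6417]], R = [[6.4031, -0.7809, -2.1864], [0.0000, 3.3749, -1.3948], [0.0000, 0.0000, 2.8765]]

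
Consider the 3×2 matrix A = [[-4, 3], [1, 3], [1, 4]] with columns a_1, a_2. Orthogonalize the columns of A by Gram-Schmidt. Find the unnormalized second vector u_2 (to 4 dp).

u_2 = (1.8889, 3.2778, 4.2778)

a_1 = (-4, 1, 1); ‖a_1‖ = 4.2426, so q_1 = (-0.9428, 0.2357, 0.2357).
q_1·a_2 = (-0.9428)·3 + 0.2357·3 + 0.2357·4 = -1.1785.
u_2 = a_2 + 1.1785·q_1 = (1.8889, 3.2778, 4.2778).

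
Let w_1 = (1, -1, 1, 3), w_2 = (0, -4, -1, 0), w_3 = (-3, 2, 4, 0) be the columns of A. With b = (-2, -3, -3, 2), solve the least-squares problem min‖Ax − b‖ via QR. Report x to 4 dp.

x = (0.1253, 0.8069, -0.0756)

w_1 = (1, -1, 1, 3); ‖w_1‖ = 3.4641, so q_1 = (0.2887, -0.2887, 0.2887, 0.8660).
q_1·w_2 = 0.2887·0 + (-0.2887)·(-4) + 0.2887·(-1) + 0.8660·0 = 0.8660.
u_2 = w_2 − 0.8660·q_1 = (-0.2500, -3.7500, -1.2500, -0.7500).
‖u_2‖ = 4.0311, so q_2 = (-0.0620, -0.9303, -0.3101, -0.1861).
q_1·w_3 = 0.2887·(-3) + (-0.2887)·2 + 0.2887·4 + 0.8660·0 = -0.2887; q_2·w_3 = (-0.0620)·(-3) + (-0.9303)·2 + (-0.3101)·4 + (-0.1861)·0 = -2.9148.
u_3 = w_3 + 0.2887·q_1 + 2.9148·q_2 = (-3.0974, -0.7949, 3.1795, -0.2923).
‖u_3‖ = 4.5189, so q_3 = (-0.6854, -0.1759, 0.7036, -0.0647).
Qᵀb = (1.1547, 3.4730, -0.3416).
Back-substitute: x_3 = -0.3416/4.5189 = -0.0756.
x_2 = (3.4730 + 2.9148·(-0.0756))/4.0311 = 0.8069.
x_1 = (1.1547 − 0.8660·0.8069 + 0.2887·(-0.0756))/3.4641 = 0.1253.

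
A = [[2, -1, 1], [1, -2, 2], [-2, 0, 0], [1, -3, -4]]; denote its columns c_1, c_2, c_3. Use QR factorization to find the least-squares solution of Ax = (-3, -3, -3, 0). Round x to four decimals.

x = (0.7241, 1.4631, -0.9163)

q_1 = c_1/‖c_1‖ = (2, 1, -2, 1)/3.1623 = (0.6325, 0.3162, -0.6325, 0.3162).
r_{12} = q_1·c_2 = -2.2136.
u_2 = c_2 + 2.2136·q_1 = (0.4000, -1.3000, -1.4000, -2.3000).
‖u_2‖ = 3.0166, so q_2 = (0.1326, -0.4309, -0.4641, -0.7624).
r_{13} = q_1·c_3 = 0.0000; r_{23} = q_2·c_3 = 2.3205.
u_3 = c_3 + 0.0000·q_1 − 2.3205·q_2 = (0.6923, 3.0000, 1.0769, -2.2308).
‖u_3‖ = 3.9516, so q_3 = (0.1752, 0.7592, 0.2725, -0.5645).
Qᵀb = (-0.9487, 2.2873, -3.6207).
Back-substitute: x_3 = -3.6207/3.9516 = -0.9163.
x_2 = (2.2873 − 2.3205·(-0.9163))/3.0166 = 1.4631.
x_1 = (-0.9487 + 2.2136·1.4631 + 0.0000·(-0.9163))/3.1623 = 0.7241.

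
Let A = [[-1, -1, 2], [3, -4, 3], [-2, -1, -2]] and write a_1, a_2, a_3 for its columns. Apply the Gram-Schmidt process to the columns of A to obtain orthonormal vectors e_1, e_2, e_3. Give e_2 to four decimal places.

e_2 = (-0.4701, -0.5927, -0.6540)

e_1 = a_1/‖a_1‖ = (-1, 3, -2)/3.7417 = (-0.2673, 0.8018, -0.5345).
r_{12} = e_1·a_2 = -2.4054.
u_2 = a_2 + 2.4054·e_1 = (-1.6429, -2.0714, -2.2857).
‖u_2‖ = 3.4949, so e_2 = (-0.4701, -0.5927, -0.6540).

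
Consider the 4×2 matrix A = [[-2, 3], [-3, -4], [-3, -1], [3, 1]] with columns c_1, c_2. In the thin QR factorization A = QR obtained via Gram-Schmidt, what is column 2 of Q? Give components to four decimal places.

q_2 = (0.7982, -0.6004, 0.0341, -0.0341)

c_1 = (-2, -3, -3, 3); ‖c_1‖ = 5.5678, so q_1 = (-0.3592, -0.5388, -0.5388, 0.5388).
q_1·c_2 = (-0.3592)·3 + (-0.5388)·(-4) + (-0.5388)·(-1) + 0.5388·1 = 2.1553.
u_2 = c_2 − 2.1553·q_1 = (3.7742, -2.8387, 0.1613, -0.1613).
‖u_2‖ = 4.7281, so q_2 = (0.7982, -0.6004, 0.0341, -0.0341).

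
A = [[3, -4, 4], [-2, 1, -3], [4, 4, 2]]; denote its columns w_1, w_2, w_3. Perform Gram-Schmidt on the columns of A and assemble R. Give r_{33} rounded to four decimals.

e_1 = w_1/‖w_1‖ = (3, -2, 4)/5.3852 = (0.5571, -0.3714, 0.7428).
r_{12} = e_1·w_2 = 0.3714.
u_2 = w_2 − 0.3714·e_1 = (-4.2069, 1.1379, 3.7241).
‖u_2‖ = 5.7325, so e_2 = (-0.7339, 0.1985, 0.6496).
r_{13} = e_1·w_3 = 4.8281; r_{23} = e_2·w_3 = -2.2317.
u_3 = w_3 − 4.8281·e_1 + 2.2317·e_2 = (-0.3274, -0.7639, -0.1364).
r_{33} = ‖u_3‖ = 0.8422.

r_{33} = 0.8422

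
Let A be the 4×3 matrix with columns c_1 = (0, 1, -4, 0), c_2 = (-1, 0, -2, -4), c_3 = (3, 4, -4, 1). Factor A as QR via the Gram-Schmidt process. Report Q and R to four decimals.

c_1 = (0, 1, -4, 0); ‖c_1‖ = 4.1231, so e_1 = (0.0000, 0.2425, -0.9701, 0.0000).
e_1·c_2 = 0.0000·(-1) + 0.2425·0 + (-0.9701)·(-2) + 0.0000·(-4) = 1.9403.
u_2 = c_2 − 1.9403·e_1 = (-1.0000, -0.4706, -0.1176, -4.0000).
‖u_2‖ = 4.1515, so e_2 = (-0.2409, -0.1134, -0.0283, -0.9635).
e_1·c_3 = 0.0000·3 + 0.2425·4 + (-0.9701)·(-4) + 0.0000·1 = 4.8507; e_2·c_3 = (-0.2409)·3 + (-0.1134)·4 + (-0.0283)·(-4) + (-0.9635)·1 = -2.0262.
u_3 = c_3 − 4.8507·e_1 + 2.0262·e_2 = (2.5119, 2.5939, 0.6485, -0.9522).
‖u_3‖ = 3.7901, so e_3 = (0.6628, 0.6844, 0.1711, -0.2512).

Q = [[0.0000, -0.2409, 0.6628], [0.2425, -0.1134, 0.6844], [-0.9701, -0.0283, 0.1711], [0.0000, -0.9635, -0.2512]], R = [[4.1231, 1.9403, 4.8507], [0.0000, 4.1515, -2.0262], [0.0000, 0.0000, 3.7901]]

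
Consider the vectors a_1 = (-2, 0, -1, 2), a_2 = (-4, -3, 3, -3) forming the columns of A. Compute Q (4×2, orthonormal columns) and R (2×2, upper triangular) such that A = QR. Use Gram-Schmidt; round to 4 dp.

a_1 = (-2, 0, -1, 2); ‖a_1‖ = 3.0000, so q_1 = (-0.6667, 0.0000, -0.3333, 0.6667).
q_1·a_2 = (-0.6667)·(-4) + 0.0000·(-3) + (-0.3333)·3 + 0.6667·(-3) = -0.3333.
u_2 = a_2 + 0.3333·q_1 = (-4.2222, -3.0000, 2.8889, -2.7778).
‖u_2‖ = 6.5490, so q_2 = (-0.6447, -0.4581, 0.4411, -0.4242).

Q = [[-0.6667, -0.6447], [0.0000, -0.4581], [-0.3333, 0.4411], [0.6667, -0.4242]], R = [[3.0000, -0.3333], [0.0000, 6.5490]]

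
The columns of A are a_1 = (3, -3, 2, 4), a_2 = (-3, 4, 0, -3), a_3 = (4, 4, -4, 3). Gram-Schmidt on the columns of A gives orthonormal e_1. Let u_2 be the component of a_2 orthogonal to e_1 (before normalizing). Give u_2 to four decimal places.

a_1 = (3, -3, 2, 4); ‖a_1‖ = 6.1644, so e_1 = (0.4867, -0.4867, 0.3244, 0.6489).
e_1·a_2 = 0.4867·(-3) + (-0.4867)·4 + 0.3244·0 + 0.6489·(-3) = -5.3533.
u_2 = a_2 + 5.3533·e_1 = (-0.3947, 1.3947, 1.7368, 0.4737).

u_2 = (-0.3947, 1.3947, 1.7368, 0.4737)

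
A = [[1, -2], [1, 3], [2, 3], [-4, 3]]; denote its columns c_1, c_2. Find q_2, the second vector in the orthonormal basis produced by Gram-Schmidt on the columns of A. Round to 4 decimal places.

q_2 = (-0.3244, 0.5906, 0.6321, 0.3826)

q_1 = c_1/‖c_1‖ = (1, 1, 2, -4)/4.6904 = (0.2132, 0.2132, 0.4264, -0.8528).
r_{12} = q_1·c_2 = -1.0660.
u_2 = c_2 + 1.0660·q_1 = (-1.7727, 3.2273, 3.4545, 2.0909).
‖u_2‖ = 5.4648, so q_2 = (-0.3244, 0.5906, 0.6321, 0.3826).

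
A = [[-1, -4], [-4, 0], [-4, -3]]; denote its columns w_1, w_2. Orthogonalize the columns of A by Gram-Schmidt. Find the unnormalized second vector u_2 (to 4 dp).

w_1 = (-1, -4, -4); ‖w_1‖ = 5.7446, so e_1 = (-0.1741, -0.6963, -0.6963).
e_1·w_2 = (-0.1741)·(-4) + (-0.6963)·0 + (-0.6963)·(-3) = 2.7852.
u_2 = w_2 − 2.7852·e_1 = (-3.5152, 1.9394, -1.0606).

u_2 = (-3.5152, 1.9394, -1.0606)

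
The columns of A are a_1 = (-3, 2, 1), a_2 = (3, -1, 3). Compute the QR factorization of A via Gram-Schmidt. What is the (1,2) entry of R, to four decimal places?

r_{12} = -2.1381

a_1 = (-3, 2, 1); ‖a_1‖ = 3.7417, so q_1 = (-0.8018, 0.5345, 0.2673).
r_{12} = q_1·a_2 = -2.1381.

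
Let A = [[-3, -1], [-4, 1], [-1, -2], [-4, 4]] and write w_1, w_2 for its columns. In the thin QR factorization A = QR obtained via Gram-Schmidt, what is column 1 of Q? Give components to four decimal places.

w_1 = (-3, -4, -1, -4); ‖w_1‖ = 6.4807, so q_1 = (-0.4629, -0.6172, -0.1543, -0.6172).

q_1 = (-0.4629, -0.6172, -0.1543, -0.6172)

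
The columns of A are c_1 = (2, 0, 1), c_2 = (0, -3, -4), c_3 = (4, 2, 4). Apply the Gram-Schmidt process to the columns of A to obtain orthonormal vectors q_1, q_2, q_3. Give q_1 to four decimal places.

q_1 = (0.8944, 0.0000, 0.4472)

q_1 = c_1/‖c_1‖ = (2, 0, 1)/2.2361 = (0.8944, 0.0000, 0.4472).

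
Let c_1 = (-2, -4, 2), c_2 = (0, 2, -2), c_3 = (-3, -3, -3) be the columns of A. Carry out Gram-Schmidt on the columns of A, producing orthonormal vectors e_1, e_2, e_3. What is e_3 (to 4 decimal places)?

e_3 = (0.5774, -0.5774, -0.5774)

c_1 = (-2, -4, 2); ‖c_1‖ = 4.8990, so e_1 = (-0.4082, -0.8165, 0.4082).
e_1·c_2 = (-0.4082)·0 + (-0.8165)·2 + 0.4082·(-2) = -2.4495.
u_2 = c_2 + 2.4495·e_1 = (-1.0000, 0.0000, -1.0000).
‖u_2‖ = 1.4142, so e_2 = (-0.7071, 0.0000, -0.7071).
e_1·c_3 = (-0.4082)·(-3) + (-0.8165)·(-3) + 0.4082·(-3) = 2.4495; e_2·c_3 = (-0.7071)·(-3) + (0.0000)·(-3) + (-0.7071)·(-3) = 4.2426.
u_3 = c_3 − 2.4495·e_1 − 4.2426·e_2 = (1.0000, -1.0000, -1.0000).
‖u_3‖ = 1.7321, so e_3 = (0.5774, -0.5774, -0.5774).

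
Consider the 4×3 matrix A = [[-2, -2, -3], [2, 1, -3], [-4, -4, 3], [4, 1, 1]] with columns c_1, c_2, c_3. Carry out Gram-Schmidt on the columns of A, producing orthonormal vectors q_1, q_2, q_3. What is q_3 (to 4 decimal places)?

c_1 = (-2, 2, -4, 4); ‖c_1‖ = 6.3246, so q_1 = (-0.3162, 0.3162, -0.6325, 0.6325).
q_1·c_2 = (-0.3162)·(-2) + 0.3162·1 + (-0.6325)·(-4) + 0.6325·1 = 4.1110.
u_2 = c_2 − 4.1110·q_1 = (-0.7000, -0.3000, -1.4000, -1.6000).
‖u_2‖ = 2.2583, so q_2 = (-0.3100, -0.1328, -0.6199, -0.7085).
q_1·c_3 = (-0.3162)·(-3) + 0.3162·(-3) + (-0.6325)·3 + 0.6325·1 = -1.2649; q_2·c_3 = (-0.3100)·(-3) + (-0.1328)·(-3) + (-0.6199)·3 + (-0.7085)·1 = -1.2399.
u_3 = c_3 + 1.2649·q_1 + 1.2399·q_2 = (-3.7843, -2.7647, 1.4314, 0.9216).
‖u_3‖ = 4.9863, so q_3 = (-0.7589, -0.5545, 0.2871, 0.1848).

q_3 = (-0.7589, -0.5545, 0.2871, 0.1848)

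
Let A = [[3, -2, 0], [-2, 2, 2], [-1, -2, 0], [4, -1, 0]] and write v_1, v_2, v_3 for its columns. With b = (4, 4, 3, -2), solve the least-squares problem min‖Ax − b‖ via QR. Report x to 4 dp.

v_1 = (3, -2, -1, 4); ‖v_1‖ = 5.4772, so q_1 = (0.5477, -0.3651, -0.1826, 0.7303).
q_1·v_2 = 0.5477·(-2) + (-0.3651)·2 + (-0.1826)·(-2) + 0.7303·(-1) = -2.1909.
u_2 = v_2 + 2.1909·q_1 = (-0.8000, 1.2000, -2.4000, 0.6000).
‖u_2‖ = 2.8636, so q_2 = (-0.2794, 0.4191, -0.8381, 0.2095).
q_1·v_3 = 0.5477·0 + (-0.3651)·2 + (-0.1826)·0 + 0.7303·0 = -0.7303; q_2·v_3 = (-0.2794)·0 + 0.4191·2 + (-0.8381)·0 + 0.2095·0 = 0.8381.
u_3 = v_3 + 0.7303·q_1 − 0.8381·q_2 = (0.6341, 1.3821, 0.5691, 0.3577).
‖u_3‖ = 1.6626, so q_3 = (0.3814, 0.8313, 0.3423, 0.2152).
Qᵀb = (-1.2780, -2.3747, 5.4474).
Back-substitute: x_3 = 5.4474/1.6626 = 3.2765.
x_2 = (-2.3747 − 0.8381·3.2765)/2.8636 = -1.7882.
x_1 = (-1.2780 + 2.1909·(-1.7882) + 0.7303·3.2765)/5.4772 = -0.5118.

x = (-0.5118, -1.7882, 3.2765)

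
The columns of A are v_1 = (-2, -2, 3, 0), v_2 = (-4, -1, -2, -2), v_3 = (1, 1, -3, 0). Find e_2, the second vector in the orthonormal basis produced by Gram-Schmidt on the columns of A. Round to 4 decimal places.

e_2 = (-0.7196, -0.1079, -0.5517, -0.4077)

v_1 = (-2, -2, 3, 0); ‖v_1‖ = 4.1231, so e_1 = (-0.4851, -0.4851, 0.7276, 0.0000).
e_1·v_2 = (-0.4851)·(-4) + (-0.4851)·(-1) + 0.7276·(-2) + 0.0000·(-2) = 0.9701.
u_2 = v_2 − 0.9701·e_1 = (-3.5294, -0.5294, -2.7059, -2.0000).
‖u_2‖ = 4.9050, so e_2 = (-0.7196, -0.1079, -0.5517, -0.4077).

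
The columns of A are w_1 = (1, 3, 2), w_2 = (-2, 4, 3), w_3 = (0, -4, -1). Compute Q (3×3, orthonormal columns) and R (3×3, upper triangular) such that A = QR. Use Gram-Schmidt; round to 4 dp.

Q = [[0.2673, -0.9602, 0.0816], [0.8018, 0.1746, -0.5715], [0.5345, 0.2182, 0.8165]], R = [[3.7417, 4.2762, -3.7417], [0.0000, 3.2733, -0.9165], [0.0000, 0.0000, 1.4697]]

q_1 = w_1/‖w_1‖ = (1, 3, 2)/3.7417 = (0.2673, 0.8018, 0.5345).
r_{12} = q_1·w_2 = 4.2762.
u_2 = w_2 − 4.2762·q_1 = (-3.1429, 0.5714, 0.7143).
‖u_2‖ = 3.2733, so q_2 = (-0.9602, 0.1746, 0.2182).
r_{13} = q_1·w_3 = -3.7417; r_{23} = q_2·w_3 = -0.9165.
u_3 = w_3 + 3.7417·q_1 + 0.9165·q_2 = (0.1200, -0.8400, 1.2000).
‖u_3‖ = 1.4697, so q_3 = (0.0816, -0.5715, 0.8165).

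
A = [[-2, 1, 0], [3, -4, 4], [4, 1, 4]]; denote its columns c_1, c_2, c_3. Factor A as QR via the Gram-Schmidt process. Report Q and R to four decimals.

Q = [[-0.3714, 0.0814, 0.9249], [0.5571, -0.7774, 0.2921], [0.7428, 0.6237, 0.2434]], R = [[5.3852, -1.8570, 5.1995], [0.0000, 3.8147, -0.6147], [0.0000, 0.0000, 2.1419]]

c_1 = (-2, 3, 4); ‖c_1‖ = 5.3852, so q_1 = (-0.3714, 0.5571, 0.7428).
q_1·c_2 = (-0.3714)·1 + 0.5571·(-4) + 0.7428·1 = -1.8570.
u_2 = c_2 + 1.8570·q_1 = (0.3103, -2.9655, 2.3793).
‖u_2‖ = 3.8147, so q_2 = (0.0814, -0.7774, 0.6237).
q_1·c_3 = (-0.3714)·0 + 0.5571·4 + 0.7428·4 = 5.1995; q_2·c_3 = 0.0814·0 + (-0.7774)·4 + 0.6237·4 = -0.6147.
u_3 = c_3 − 5.1995·q_1 + 0.6147·q_2 = (1.9810, 0.6256, 0.5213).
‖u_3‖ = 2.1419, so q_3 = (0.9249, 0.2921, 0.2434).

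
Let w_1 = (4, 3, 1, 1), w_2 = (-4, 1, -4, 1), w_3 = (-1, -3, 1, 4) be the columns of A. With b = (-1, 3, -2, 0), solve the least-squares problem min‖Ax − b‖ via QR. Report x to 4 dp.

x = (0.4113, 0.6427, -0.2723)

w_1 = (4, 3, 1, 1); ‖w_1‖ = 5.1962, so q_1 = (0.7698, 0.5774, 0.1925, 0.1925).
q_1·w_2 = 0.7698·(-4) + 0.5774·1 + 0.1925·(-4) + 0.1925·1 = -3.0792.
u_2 = w_2 + 3.0792·q_1 = (-1.6296, 2.7778, -3.4074, 1.5926).
‖u_2‖ = 4.9516, so q_2 = (-0.3291, 0.5610, -0.6881, 0.3216).
q_1·w_3 = 0.7698·(-1) + 0.5774·(-3) + 0.1925·1 + 0.1925·4 = -1.5396; q_2·w_3 = (-0.3291)·(-1) + 0.5610·(-3) + (-0.6881)·1 + 0.3216·4 = -0.7555.
u_3 = w_3 + 1.5396·q_1 + 0.7555·q_2 = (-0.0634, -1.6873, 0.7764, 4.5393).
‖u_3‖ = 4.9050, so q_3 = (-0.0129, -0.3440, 0.1583, 0.9254).
Qᵀb = (0.5774, 3.3883, -1.3357).
Back-substitute: x_3 = -1.3357/4.9050 = -0.2723.
x_2 = (3.3883 + 0.7555·(-0.2723))/4.9516 = 0.6427.
x_1 = (0.5774 + 3.0792·0.6427 + 1.5396·(-0.2723))/5.1962 = 0.4113.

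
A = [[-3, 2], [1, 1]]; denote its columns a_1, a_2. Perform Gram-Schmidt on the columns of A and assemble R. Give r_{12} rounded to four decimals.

r_{12} = -1.5811

a_1 = (-3, 1); ‖a_1‖ = 3.1623, so q_1 = (-0.9487, 0.3162).
r_{12} = q_1·a_2 = -1.5811.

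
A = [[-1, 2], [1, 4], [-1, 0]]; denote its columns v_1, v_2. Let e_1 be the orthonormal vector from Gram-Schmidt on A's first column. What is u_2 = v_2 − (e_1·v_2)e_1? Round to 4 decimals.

u_2 = (2.6667, 3.3333, 0.6667)

v_1 = (-1, 1, -1); ‖v_1‖ = 1.7321, so e_1 = (-0.5774, 0.5774, -0.5774).
e_1·v_2 = (-0.5774)·2 + 0.5774·4 + (-0.5774)·0 = 1.1547.
u_2 = v_2 − 1.1547·e_1 = (2.6667, 3.3333, 0.6667).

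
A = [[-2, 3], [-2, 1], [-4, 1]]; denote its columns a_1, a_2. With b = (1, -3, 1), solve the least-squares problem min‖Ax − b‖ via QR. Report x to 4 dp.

a_1 = (-2, -2, -4); ‖a_1‖ = 4.8990, so q_1 = (-0.4082, -0.4082, -0.8165).
q_1·a_2 = (-0.4082)·3 + (-0.4082)·1 + (-0.8165)·1 = -2.4495.
u_2 = a_2 + 2.4495·q_1 = (2.0000, 0.0000, -1.0000).
‖u_2‖ = 2.2361, so q_2 = (0.8944, 0.0000, -0.4472).
Qᵀb = (0.0000, 0.4472).
Back-substitute: x_2 = 0.4472/2.2361 = 0.2000.
x_1 = (0.0000 + 2.4495·0.2000)/4.8990 = 0.1000.

x = (0.1000, 0.2000)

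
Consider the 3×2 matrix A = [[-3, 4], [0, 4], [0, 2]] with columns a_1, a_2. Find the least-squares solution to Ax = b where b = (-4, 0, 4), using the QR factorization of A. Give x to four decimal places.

e_1 = a_1/‖a_1‖ = (-3, 0, 0)/3.0000 = (-1.0000, 0.0000, 0.0000).
r_{12} = e_1·a_2 = -4.0000.
u_2 = a_2 + 4.0000·e_1 = (0.0000, 4.0000, 2.0000).
‖u_2‖ = 4.4721, so e_2 = (0.0000, 0.8944, 0.4472).
Qᵀb = (4.0000, 1.7889).
Back-substitute: x_2 = 1.7889/4.4721 = 0.4000.
x_1 = (4.0000 + 4.0000·0.4000)/3.0000 = 1.8667.

x = (1.8667, 0.4000)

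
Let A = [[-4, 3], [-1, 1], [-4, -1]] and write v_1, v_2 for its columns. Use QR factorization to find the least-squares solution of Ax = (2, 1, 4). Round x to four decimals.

x = (-0.8794, -0.4468)

v_1 = (-4, -1, -4); ‖v_1‖ = 5.7446, so q_1 = (-0.6963, -0.1741, -0.6963).
q_1·v_2 = (-0.6963)·3 + (-0.1741)·1 + (-0.6963)·(-1) = -1.5667.
u_2 = v_2 + 1.5667·q_1 = (1.9091, 0.7273, -2.0909).
‖u_2‖ = 2.9233, so q_2 = (0.6531, 0.2488, -0.7153).
Qᵀb = (-4.3519, -1.3061).
Back-substitute: x_2 = -1.3061/2.9233 = -0.4468.
x_1 = (-4.3519 + 1.5667·(-0.4468))/5.7446 = -0.8794.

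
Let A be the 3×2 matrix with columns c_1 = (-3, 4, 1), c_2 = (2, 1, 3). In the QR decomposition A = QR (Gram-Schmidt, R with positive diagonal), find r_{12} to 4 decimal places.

r_{12} = 0.1961

c_1 = (-3, 4, 1); ‖c_1‖ = 5.0990, so q_1 = (-0.5883, 0.7845, 0.1961).
r_{12} = q_1·c_2 = 0.1961.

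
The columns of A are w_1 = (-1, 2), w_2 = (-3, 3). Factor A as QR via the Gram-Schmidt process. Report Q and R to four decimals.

Q = [[-0.4472, -0.8944], [0.8944, -0.4472]], R = [[2.2361, 4.0249], [0.0000, 1.3416]]

w_1 = (-1, 2); ‖w_1‖ = 2.2361, so q_1 = (-0.4472, 0.8944).
q_1·w_2 = (-0.4472)·(-3) + 0.8944·3 = 4.0249.
u_2 = w_2 − 4.0249·q_1 = (-1.2000, -0.6000).
‖u_2‖ = 1.3416, so q_2 = (-0.8944, -0.4472).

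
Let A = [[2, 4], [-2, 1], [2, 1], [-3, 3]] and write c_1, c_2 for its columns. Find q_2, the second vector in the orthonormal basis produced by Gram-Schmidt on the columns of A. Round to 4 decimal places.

q_1 = c_1/‖c_1‖ = (2, -2, 2, -3)/4.5826 = (0.4364, -0.4364, 0.4364, -0.6547).
r_{12} = q_1·c_2 = -0.2182.
u_2 = c_2 + 0.2182·q_1 = (4.0952, 0.9048, 1.0952, 2.8571).
‖u_2‖ = 5.1916, so q_2 = (0.7888, 0.1743, 0.2110, 0.5503).

q_2 = (0.7888, 0.1743, 0.2110, 0.5503)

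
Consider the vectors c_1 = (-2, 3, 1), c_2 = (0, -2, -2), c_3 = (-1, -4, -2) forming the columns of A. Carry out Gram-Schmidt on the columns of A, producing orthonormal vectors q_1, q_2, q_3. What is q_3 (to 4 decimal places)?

q_1 = c_1/‖c_1‖ = (-2, 3, 1)/3.7417 = (-0.5345, 0.8018, 0.2673).
r_{12} = q_1·c_2 = -2.1381.
u_2 = c_2 + 2.1381·q_1 = (-1.1429, -0.2857, -1.4286).
‖u_2‖ = 1.8516, so q_2 = (-0.6172, -0.1543, -0.7715).
r_{13} = q_1·c_3 = -3.2071; r_{23} = q_2·c_3 = 2.7775.
u_3 = c_3 + 3.2071·q_1 − 2.7775·q_2 = (-1.0000, -1.0000, 1.0000).
‖u_3‖ = 1.7321, so q_3 = (-0.5774, -0.5774, 0.5774).

q_3 = (-0.5774, -0.5774, 0.5774)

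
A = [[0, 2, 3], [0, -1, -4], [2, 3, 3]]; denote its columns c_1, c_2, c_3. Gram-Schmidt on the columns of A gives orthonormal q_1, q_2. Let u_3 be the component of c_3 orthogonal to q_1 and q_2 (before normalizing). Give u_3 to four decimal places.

u_3 = (-1.0000, -2.0000, 0.0000)

c_1 = (0, 0, 2); ‖c_1‖ = 2.0000, so q_1 = (0.0000, 0.0000, 1.0000).
q_1·c_2 = 0.0000·2 + 0.0000·(-1) + 1.0000·3 = 3.0000.
u_2 = c_2 − 3.0000·q_1 = (2.0000, -1.0000, 0.0000).
‖u_2‖ = 2.2361, so q_2 = (0.8944, -0.4472, 0.0000).
q_1·c_3 = 0.0000·3 + 0.0000·(-4) + 1.0000·3 = 3.0000; q_2·c_3 = 0.8944·3 + (-0.4472)·(-4) + 0.0000·3 = 4.4721.
u_3 = c_3 − 3.0000·q_1 − 4.4721·q_2 = (-1.0000, -2.0000, 0.0000).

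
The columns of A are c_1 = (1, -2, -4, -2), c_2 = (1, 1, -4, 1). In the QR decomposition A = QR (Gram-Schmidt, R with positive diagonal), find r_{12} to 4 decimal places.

e_1 = c_1/‖c_1‖ = (1, -2, -4, -2)/5.0000 = (0.2000, -0.4000, -0.8000, -0.4000).
r_{12} = e_1·c_2 = 2.6000.

r_{12} = 2.6000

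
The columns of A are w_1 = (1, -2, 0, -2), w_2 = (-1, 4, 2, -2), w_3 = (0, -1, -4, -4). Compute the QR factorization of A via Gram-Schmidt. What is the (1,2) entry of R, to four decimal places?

r_{12} = -1.6667

q_1 = w_1/‖w_1‖ = (1, -2, 0, -2)/3.0000 = (0.3333, -0.6667, 0.0000, -0.6667).
r_{12} = q_1·w_2 = -1.6667.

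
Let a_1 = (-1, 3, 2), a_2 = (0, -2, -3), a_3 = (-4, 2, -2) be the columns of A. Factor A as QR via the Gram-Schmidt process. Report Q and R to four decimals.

e_1 = a_1/‖a_1‖ = (-1, 3, 2)/3.7417 = (-0.2673, 0.8018, 0.5345).
r_{12} = e_1·a_2 = -3.2071.
u_2 = a_2 + 3.2071·e_1 = (-0.8571, 0.5714, -1.2857).
‖u_2‖ = 1.6475, so e_2 = (-0.5203, 0.3468, -0.7804).
r_{13} = e_1·a_3 = 1.6036; r_{23} = e_2·a_3 = 4.3355.
u_3 = a_3 − 1.6036·e_1 − 4.3355·e_2 = (-1.3158, -0.7895, 0.5263).
‖u_3‖ = 1.6222, so e_3 = (-0.8111, -0.4867, 0.3244).

Q = [[-0.2673, -0.5203, -0.8111], [0.8018, 0.3468, -0.4867], [0.5345, -0.7804, 0.3244]], R = [[3.7417, -3.2071, 1.6036], [0.0000, 1.6475, 4.3355], [0.0000, 0.0000, 1.6222]]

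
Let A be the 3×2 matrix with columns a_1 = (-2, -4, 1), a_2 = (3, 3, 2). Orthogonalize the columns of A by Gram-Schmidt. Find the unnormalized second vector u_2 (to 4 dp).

a_1 = (-2, -4, 1); ‖a_1‖ = 4.5826, so e_1 = (-0.4364, -0.8729, 0.2182).
e_1·a_2 = (-0.4364)·3 + (-0.8729)·3 + 0.2182·2 = -3.4915.
u_2 = a_2 + 3.4915·e_1 = (1.4762, -0.0476, 2.7619).

u_2 = (1.4762, -0.0476, 2.7619)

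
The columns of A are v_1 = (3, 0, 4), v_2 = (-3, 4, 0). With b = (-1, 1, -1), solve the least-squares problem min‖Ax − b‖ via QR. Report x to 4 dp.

v_1 = (3, 0, 4); ‖v_1‖ = 5.0000, so e_1 = (0.6000, 0.0000, 0.8000).
e_1·v_2 = 0.6000·(-3) + 0.0000·4 + 0.8000·0 = -1.8000.
u_2 = v_2 + 1.8000·e_1 = (-1.9200, 4.0000, 1.4400).
‖u_2‖ = 4.6648, so e_2 = (-0.4116, 0.8575, 0.3087).
Qᵀb = (-1.4000, 0.9604).
Back-substitute: x_2 = 0.9604/4.6648 = 0.2059.
x_1 = (-1.4000 + 1.8000·0.2059)/5.0000 = -0.2059.

x = (-0.2059, 0.2059)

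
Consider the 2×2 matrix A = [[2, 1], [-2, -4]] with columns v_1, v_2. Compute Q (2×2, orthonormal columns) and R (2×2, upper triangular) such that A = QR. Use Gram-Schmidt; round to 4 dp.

v_1 = (2, -2); ‖v_1‖ = 2.8284, so q_1 = (0.7071, -0.7071).
q_1·v_2 = 0.7071·1 + (-0.7071)·(-4) = 3.5355.
u_2 = v_2 − 3.5355·q_1 = (-1.5000, -1.5000).
‖u_2‖ = 2.1213, so q_2 = (-0.7071, -0.7071).

Q = [[0.7071, -0.7071], [-0.7071, -0.7071]], R = [[2.8284, 3.5355], [0.0000, 2.1213]]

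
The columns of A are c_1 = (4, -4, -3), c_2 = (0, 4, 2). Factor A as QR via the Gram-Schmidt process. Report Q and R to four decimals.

c_1 = (4, -4, -3); ‖c_1‖ = 6.4031, so e_1 = (0.6247, -0.6247, -0.4685).
e_1·c_2 = 0.6247·0 + (-0.6247)·4 + (-0.4685)·2 = -3.4358.
u_2 = c_2 + 3.4358·e_1 = (2.1463, 1.8537, 0.3902).
‖u_2‖ = 2.8627, so e_2 = (0.7498, 0.6475, 0.1363).

Q = [[0.6247, 0.7498], [-0.6247, 0.6475], [-0.4685, 0.1363]], R = [[6.4031, -3.4358], [0.0000, 2.8627]]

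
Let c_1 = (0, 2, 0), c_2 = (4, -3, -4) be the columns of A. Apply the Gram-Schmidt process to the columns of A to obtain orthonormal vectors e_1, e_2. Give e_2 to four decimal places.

e_2 = (0.7071, 0.0000, -0.7071)

c_1 = (0, 2, 0); ‖c_1‖ = 2.0000, so e_1 = (0.0000, 1.0000, 0.0000).
e_1·c_2 = 0.0000·4 + 1.0000·(-3) + 0.0000·(-4) = -3.0000.
u_2 = c_2 + 3.0000·e_1 = (4.0000, 0.0000, -4.0000).
‖u_2‖ = 5.6569, so e_2 = (0.7071, 0.0000, -0.7071).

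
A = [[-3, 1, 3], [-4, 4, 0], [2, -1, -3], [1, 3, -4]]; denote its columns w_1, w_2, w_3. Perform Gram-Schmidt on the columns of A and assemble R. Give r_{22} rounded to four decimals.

w_1 = (-3, -4, 2, 1); ‖w_1‖ = 5.4772, so e_1 = (-0.5477, -0.7303, 0.3651, 0.1826).
e_1·w_2 = (-0.5477)·1 + (-0.7303)·4 + 0.3651·(-1) + 0.1826·3 = -3.2863.
u_2 = w_2 + 3.2863·e_1 = (-0.8000, 1.6000, 0.2000, 3.6000).
r_{22} = ‖u_2‖ = 4.0249.

r_{22} = 4.0249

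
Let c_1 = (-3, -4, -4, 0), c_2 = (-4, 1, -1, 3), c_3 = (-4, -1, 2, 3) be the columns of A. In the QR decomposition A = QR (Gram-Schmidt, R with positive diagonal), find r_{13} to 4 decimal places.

r_{13} = 1.2494

e_1 = c_1/‖c_1‖ = (-3, -4, -4, 0)/6.4031 = (-0.4685, -0.6247, -0.6247, 0.0000).
r_{13} = e_1·c_3 = 1.2494.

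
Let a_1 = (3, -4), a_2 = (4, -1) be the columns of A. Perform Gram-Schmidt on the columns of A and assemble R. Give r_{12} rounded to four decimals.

r_{12} = 3.2000

e_1 = a_1/‖a_1‖ = (3, -4)/5.0000 = (0.6000, -0.8000).
r_{12} = e_1·a_2 = 3.2000.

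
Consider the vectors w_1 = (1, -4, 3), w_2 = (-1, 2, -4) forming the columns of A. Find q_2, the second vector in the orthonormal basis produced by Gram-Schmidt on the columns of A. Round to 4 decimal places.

q_2 = (-0.0957, -0.6124, -0.7847)

w_1 = (1, -4, 3); ‖w_1‖ = 5.0990, so q_1 = (0.1961, -0.7845, 0.5883).
q_1·w_2 = 0.1961·(-1) + (-0.7845)·2 + 0.5883·(-4) = -4.1184.
u_2 = w_2 + 4.1184·q_1 = (-0.1923, -1.2308, -1.5769).
‖u_2‖ = 2.0096, so q_2 = (-0.0957, -0.6124, -0.7847).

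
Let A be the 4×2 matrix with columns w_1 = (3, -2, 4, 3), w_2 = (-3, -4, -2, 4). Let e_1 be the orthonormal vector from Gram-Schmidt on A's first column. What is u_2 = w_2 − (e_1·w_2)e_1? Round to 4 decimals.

u_2 = (-3.2368, -3.8421, -2.3158, 3.7632)

w_1 = (3, -2, 4, 3); ‖w_1‖ = 6.1644, so e_1 = (0.4867, -0.3244, 0.6489, 0.4867).
e_1·w_2 = 0.4867·(-3) + (-0.3244)·(-4) + 0.6489·(-2) + 0.4867·4 = 0.4867.
u_2 = w_2 − 0.4867·e_1 = (-3.2368, -3.8421, -2.3158, 3.7632).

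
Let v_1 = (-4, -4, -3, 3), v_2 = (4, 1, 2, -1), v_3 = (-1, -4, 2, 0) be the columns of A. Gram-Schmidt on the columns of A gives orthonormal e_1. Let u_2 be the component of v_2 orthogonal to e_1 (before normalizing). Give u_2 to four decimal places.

u_2 = (1.6800, -1.3200, 0.2600, 0.7400)

e_1 = v_1/‖v_1‖ = (-4, -4, -3, 3)/7.0711 = (-0.5657, -0.5657, -0.4243, 0.4243).
r_{12} = e_1·v_2 = -4.1012.
u_2 = v_2 + 4.1012·e_1 = (1.6800, -1.3200, 0.2600, 0.7400).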